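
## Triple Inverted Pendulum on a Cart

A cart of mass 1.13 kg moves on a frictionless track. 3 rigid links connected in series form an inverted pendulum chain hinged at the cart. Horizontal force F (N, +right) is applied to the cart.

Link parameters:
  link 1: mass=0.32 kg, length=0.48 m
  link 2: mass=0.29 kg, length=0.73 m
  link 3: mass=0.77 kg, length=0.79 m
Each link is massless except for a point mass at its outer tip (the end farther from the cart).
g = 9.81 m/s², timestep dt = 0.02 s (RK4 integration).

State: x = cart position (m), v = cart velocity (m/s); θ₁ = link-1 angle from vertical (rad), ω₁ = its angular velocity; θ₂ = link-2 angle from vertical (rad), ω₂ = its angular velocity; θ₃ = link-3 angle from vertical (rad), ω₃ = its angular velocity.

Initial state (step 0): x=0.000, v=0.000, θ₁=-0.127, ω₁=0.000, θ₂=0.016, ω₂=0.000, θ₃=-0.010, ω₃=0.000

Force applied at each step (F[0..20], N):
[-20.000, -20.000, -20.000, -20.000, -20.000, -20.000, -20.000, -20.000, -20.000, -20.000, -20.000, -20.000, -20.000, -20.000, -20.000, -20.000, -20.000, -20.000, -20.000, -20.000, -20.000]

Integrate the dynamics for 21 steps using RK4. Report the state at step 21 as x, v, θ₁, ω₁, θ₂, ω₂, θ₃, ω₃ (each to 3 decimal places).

Answer: x=-1.291, v=-5.196, θ₁=1.592, ω₁=3.561, θ₂=0.848, ω₂=5.382, θ₃=0.260, ω₃=3.297

Derivation:
apply F[0]=-20.000 → step 1: x=-0.003, v=-0.320, θ₁=-0.123, ω₁=0.399, θ₂=0.018, ω₂=0.205, θ₃=-0.010, ω₃=-0.027
apply F[1]=-20.000 → step 2: x=-0.013, v=-0.644, θ₁=-0.111, ω₁=0.818, θ₂=0.024, ω₂=0.404, θ₃=-0.011, ω₃=-0.058
apply F[2]=-20.000 → step 3: x=-0.029, v=-0.973, θ₁=-0.090, ω₁=1.279, θ₂=0.034, ω₂=0.589, θ₃=-0.013, ω₃=-0.095
apply F[3]=-20.000 → step 4: x=-0.052, v=-1.310, θ₁=-0.059, ω₁=1.804, θ₂=0.048, ω₂=0.750, θ₃=-0.015, ω₃=-0.140
apply F[4]=-20.000 → step 5: x=-0.081, v=-1.656, θ₁=-0.017, ω₁=2.410, θ₂=0.064, ω₂=0.875, θ₃=-0.018, ω₃=-0.190
apply F[5]=-20.000 → step 6: x=-0.118, v=-2.011, θ₁=0.038, ω₁=3.107, θ₂=0.082, ω₂=0.951, θ₃=-0.023, ω₃=-0.234
apply F[6]=-20.000 → step 7: x=-0.162, v=-2.368, θ₁=0.107, ω₁=3.870, θ₂=0.102, ω₂=0.973, θ₃=-0.027, ω₃=-0.253
apply F[7]=-20.000 → step 8: x=-0.213, v=-2.714, θ₁=0.192, ω₁=4.629, θ₂=0.121, ω₂=0.962, θ₃=-0.032, ω₃=-0.225
apply F[8]=-20.000 → step 9: x=-0.270, v=-3.032, θ₁=0.292, ω₁=5.275, θ₂=0.140, ω₂=0.971, θ₃=-0.036, ω₃=-0.132
apply F[9]=-20.000 → step 10: x=-0.334, v=-3.312, θ₁=0.402, ω₁=5.725, θ₂=0.160, ω₂=1.062, θ₃=-0.037, ω₃=0.018
apply F[10]=-20.000 → step 11: x=-0.402, v=-3.555, θ₁=0.519, ω₁=5.975, θ₂=0.183, ω₂=1.263, θ₃=-0.035, ω₃=0.205
apply F[11]=-20.000 → step 12: x=-0.476, v=-3.769, θ₁=0.640, ω₁=6.073, θ₂=0.212, ω₂=1.567, θ₃=-0.029, ω₃=0.409
apply F[12]=-20.000 → step 13: x=-0.553, v=-3.964, θ₁=0.762, ω₁=6.067, θ₂=0.247, ω₂=1.948, θ₃=-0.019, ω₃=0.622
apply F[13]=-20.000 → step 14: x=-0.634, v=-4.144, θ₁=0.882, ω₁=5.988, θ₂=0.290, ω₂=2.382, θ₃=-0.004, ω₃=0.845
apply F[14]=-20.000 → step 15: x=-0.719, v=-4.313, θ₁=1.001, ω₁=5.848, θ₂=0.342, ω₂=2.850, θ₃=0.015, ω₃=1.081
apply F[15]=-20.000 → step 16: x=-0.807, v=-4.473, θ₁=1.116, ω₁=5.646, θ₂=0.404, ω₂=3.331, θ₃=0.039, ω₃=1.340
apply F[16]=-20.000 → step 17: x=-0.898, v=-4.627, θ₁=1.226, ω₁=5.378, θ₂=0.475, ω₂=3.811, θ₃=0.069, ω₃=1.629
apply F[17]=-20.000 → step 18: x=-0.992, v=-4.776, θ₁=1.330, ω₁=5.038, θ₂=0.556, ω₂=4.272, θ₃=0.105, ω₃=1.960
apply F[18]=-20.000 → step 19: x=-1.089, v=-4.920, θ₁=1.427, ω₁=4.622, θ₂=0.646, ω₂=4.698, θ₃=0.148, ω₃=2.341
apply F[19]=-20.000 → step 20: x=-1.188, v=-5.061, θ₁=1.515, ω₁=4.128, θ₂=0.744, ω₂=5.073, θ₃=0.199, ω₃=2.784
apply F[20]=-20.000 → step 21: x=-1.291, v=-5.196, θ₁=1.592, ω₁=3.561, θ₂=0.848, ω₂=5.382, θ₃=0.260, ω₃=3.297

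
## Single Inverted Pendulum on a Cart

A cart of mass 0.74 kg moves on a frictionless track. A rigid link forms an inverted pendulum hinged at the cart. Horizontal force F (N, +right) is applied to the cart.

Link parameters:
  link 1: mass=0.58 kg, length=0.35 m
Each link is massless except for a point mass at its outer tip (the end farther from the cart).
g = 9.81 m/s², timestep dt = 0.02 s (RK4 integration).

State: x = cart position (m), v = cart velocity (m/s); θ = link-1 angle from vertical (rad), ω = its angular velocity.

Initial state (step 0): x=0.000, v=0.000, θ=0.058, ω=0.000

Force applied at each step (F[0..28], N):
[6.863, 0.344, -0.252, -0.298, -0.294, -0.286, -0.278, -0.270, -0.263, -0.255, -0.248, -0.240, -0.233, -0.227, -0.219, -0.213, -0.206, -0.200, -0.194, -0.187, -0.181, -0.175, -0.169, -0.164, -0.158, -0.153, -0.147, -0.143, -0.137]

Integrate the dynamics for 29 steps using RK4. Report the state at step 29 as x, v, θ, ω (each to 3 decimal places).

apply F[0]=+6.863 → step 1: x=0.002, v=0.176, θ=0.053, ω=-0.472
apply F[1]=+0.344 → step 2: x=0.005, v=0.178, θ=0.044, ω=-0.450
apply F[2]=-0.252 → step 3: x=0.009, v=0.165, θ=0.036, ω=-0.391
apply F[3]=-0.298 → step 4: x=0.012, v=0.152, θ=0.028, ω=-0.336
apply F[4]=-0.294 → step 5: x=0.015, v=0.141, θ=0.022, ω=-0.288
apply F[5]=-0.286 → step 6: x=0.018, v=0.130, θ=0.017, ω=-0.246
apply F[6]=-0.278 → step 7: x=0.020, v=0.120, θ=0.012, ω=-0.210
apply F[7]=-0.270 → step 8: x=0.022, v=0.111, θ=0.008, ω=-0.179
apply F[8]=-0.263 → step 9: x=0.025, v=0.103, θ=0.005, ω=-0.152
apply F[9]=-0.255 → step 10: x=0.027, v=0.096, θ=0.002, ω=-0.129
apply F[10]=-0.248 → step 11: x=0.028, v=0.089, θ=-0.000, ω=-0.108
apply F[11]=-0.240 → step 12: x=0.030, v=0.083, θ=-0.002, ω=-0.091
apply F[12]=-0.233 → step 13: x=0.032, v=0.077, θ=-0.004, ω=-0.076
apply F[13]=-0.227 → step 14: x=0.033, v=0.071, θ=-0.005, ω=-0.063
apply F[14]=-0.219 → step 15: x=0.035, v=0.066, θ=-0.006, ω=-0.052
apply F[15]=-0.213 → step 16: x=0.036, v=0.061, θ=-0.007, ω=-0.042
apply F[16]=-0.206 → step 17: x=0.037, v=0.057, θ=-0.008, ω=-0.033
apply F[17]=-0.200 → step 18: x=0.038, v=0.053, θ=-0.009, ω=-0.026
apply F[18]=-0.194 → step 19: x=0.039, v=0.049, θ=-0.009, ω=-0.020
apply F[19]=-0.187 → step 20: x=0.040, v=0.045, θ=-0.009, ω=-0.015
apply F[20]=-0.181 → step 21: x=0.041, v=0.042, θ=-0.010, ω=-0.010
apply F[21]=-0.175 → step 22: x=0.042, v=0.039, θ=-0.010, ω=-0.006
apply F[22]=-0.169 → step 23: x=0.042, v=0.036, θ=-0.010, ω=-0.003
apply F[23]=-0.164 → step 24: x=0.043, v=0.033, θ=-0.010, ω=-0.000
apply F[24]=-0.158 → step 25: x=0.044, v=0.030, θ=-0.010, ω=0.002
apply F[25]=-0.153 → step 26: x=0.044, v=0.027, θ=-0.010, ω=0.004
apply F[26]=-0.147 → step 27: x=0.045, v=0.025, θ=-0.010, ω=0.006
apply F[27]=-0.143 → step 28: x=0.045, v=0.022, θ=-0.010, ω=0.007
apply F[28]=-0.137 → step 29: x=0.046, v=0.020, θ=-0.009, ω=0.008

Answer: x=0.046, v=0.020, θ=-0.009, ω=0.008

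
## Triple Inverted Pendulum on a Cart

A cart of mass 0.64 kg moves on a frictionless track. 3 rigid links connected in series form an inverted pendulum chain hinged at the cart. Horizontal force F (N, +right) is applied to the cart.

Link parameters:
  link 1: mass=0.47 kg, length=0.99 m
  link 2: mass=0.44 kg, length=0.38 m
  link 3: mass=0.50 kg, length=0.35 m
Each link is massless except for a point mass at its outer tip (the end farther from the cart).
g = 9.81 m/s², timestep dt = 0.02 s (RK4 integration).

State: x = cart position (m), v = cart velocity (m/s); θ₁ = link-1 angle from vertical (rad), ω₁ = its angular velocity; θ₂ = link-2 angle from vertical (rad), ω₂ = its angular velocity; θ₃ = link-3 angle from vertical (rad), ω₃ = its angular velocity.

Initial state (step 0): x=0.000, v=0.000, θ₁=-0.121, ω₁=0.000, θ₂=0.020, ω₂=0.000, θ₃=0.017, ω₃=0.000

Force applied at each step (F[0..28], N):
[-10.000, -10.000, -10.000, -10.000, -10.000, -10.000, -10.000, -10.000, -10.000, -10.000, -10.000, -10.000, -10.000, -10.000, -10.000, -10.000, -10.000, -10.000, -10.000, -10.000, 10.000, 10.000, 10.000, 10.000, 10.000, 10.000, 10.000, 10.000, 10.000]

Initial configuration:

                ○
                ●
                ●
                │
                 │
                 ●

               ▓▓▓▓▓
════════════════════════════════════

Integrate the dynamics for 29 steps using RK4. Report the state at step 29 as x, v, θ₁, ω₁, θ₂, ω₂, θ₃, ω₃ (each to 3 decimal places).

apply F[0]=-10.000 → step 1: x=-0.003, v=-0.255, θ₁=-0.119, ω₁=0.171, θ₂=0.022, ω₂=0.243, θ₃=0.017, ω₃=-0.005
apply F[1]=-10.000 → step 2: x=-0.010, v=-0.513, θ₁=-0.114, ω₁=0.345, θ₂=0.030, ω₂=0.489, θ₃=0.017, ω₃=-0.016
apply F[2]=-10.000 → step 3: x=-0.023, v=-0.774, θ₁=-0.105, ω₁=0.526, θ₂=0.042, ω₂=0.740, θ₃=0.016, ω₃=-0.040
apply F[3]=-10.000 → step 4: x=-0.041, v=-1.043, θ₁=-0.093, ω₁=0.717, θ₂=0.059, ω₂=0.998, θ₃=0.015, ω₃=-0.082
apply F[4]=-10.000 → step 5: x=-0.065, v=-1.320, θ₁=-0.077, ω₁=0.921, θ₂=0.082, ω₂=1.260, θ₃=0.013, ω₃=-0.144
apply F[5]=-10.000 → step 6: x=-0.094, v=-1.607, θ₁=-0.056, ω₁=1.143, θ₂=0.110, ω₂=1.524, θ₃=0.009, ω₃=-0.230
apply F[6]=-10.000 → step 7: x=-0.129, v=-1.904, θ₁=-0.031, ω₁=1.386, θ₂=0.143, ω₂=1.778, θ₃=0.003, ω₃=-0.333
apply F[7]=-10.000 → step 8: x=-0.170, v=-2.212, θ₁=-0.000, ω₁=1.653, θ₂=0.181, ω₂=2.009, θ₃=-0.004, ω₃=-0.445
apply F[8]=-10.000 → step 9: x=-0.218, v=-2.528, θ₁=0.035, ω₁=1.945, θ₂=0.223, ω₂=2.195, θ₃=-0.014, ω₃=-0.547
apply F[9]=-10.000 → step 10: x=-0.271, v=-2.847, θ₁=0.077, ω₁=2.262, θ₂=0.268, ω₂=2.312, θ₃=-0.026, ω₃=-0.614
apply F[10]=-10.000 → step 11: x=-0.332, v=-3.163, θ₁=0.126, ω₁=2.599, θ₂=0.315, ω₂=2.337, θ₃=-0.038, ω₃=-0.617
apply F[11]=-10.000 → step 12: x=-0.398, v=-3.466, θ₁=0.182, ω₁=2.945, θ₂=0.361, ω₂=2.259, θ₃=-0.050, ω₃=-0.531
apply F[12]=-10.000 → step 13: x=-0.470, v=-3.746, θ₁=0.244, ω₁=3.289, θ₂=0.404, ω₂=2.079, θ₃=-0.059, ω₃=-0.334
apply F[13]=-10.000 → step 14: x=-0.548, v=-3.991, θ₁=0.313, ω₁=3.614, θ₂=0.443, ω₂=1.815, θ₃=-0.063, ω₃=-0.019
apply F[14]=-10.000 → step 15: x=-0.629, v=-4.191, θ₁=0.388, ω₁=3.903, θ₂=0.477, ω₂=1.504, θ₃=-0.059, ω₃=0.411
apply F[15]=-10.000 → step 16: x=-0.715, v=-4.340, θ₁=0.469, ω₁=4.143, θ₂=0.504, ω₂=1.193, θ₃=-0.046, ω₃=0.938
apply F[16]=-10.000 → step 17: x=-0.803, v=-4.435, θ₁=0.554, ω₁=4.325, θ₂=0.525, ω₂=0.931, θ₃=-0.021, ω₃=1.532
apply F[17]=-10.000 → step 18: x=-0.892, v=-4.481, θ₁=0.641, ω₁=4.449, θ₂=0.541, ω₂=0.760, θ₃=0.016, ω₃=2.156
apply F[18]=-10.000 → step 19: x=-0.982, v=-4.486, θ₁=0.731, ω₁=4.521, θ₂=0.556, ω₂=0.705, θ₃=0.065, ω₃=2.774
apply F[19]=-10.000 → step 20: x=-1.071, v=-4.459, θ₁=0.822, ω₁=4.551, θ₂=0.571, ω₂=0.777, θ₃=0.127, ω₃=3.354
apply F[20]=+10.000 → step 21: x=-1.157, v=-4.106, θ₁=0.912, ω₁=4.450, θ₂=0.586, ω₂=0.746, θ₃=0.195, ω₃=3.443
apply F[21]=+10.000 → step 22: x=-1.235, v=-3.764, θ₁=1.000, ω₁=4.392, θ₂=0.600, ω₂=0.720, θ₃=0.264, ω₃=3.506
apply F[22]=+10.000 → step 23: x=-1.307, v=-3.427, θ₁=1.088, ω₁=4.370, θ₂=0.615, ω₂=0.703, θ₃=0.335, ω₃=3.555
apply F[23]=+10.000 → step 24: x=-1.373, v=-3.090, θ₁=1.175, ω₁=4.378, θ₂=0.629, ω₂=0.699, θ₃=0.406, ω₃=3.596
apply F[24]=+10.000 → step 25: x=-1.431, v=-2.749, θ₁=1.263, ω₁=4.414, θ₂=0.643, ω₂=0.719, θ₃=0.479, ω₃=3.629
apply F[25]=+10.000 → step 26: x=-1.482, v=-2.400, θ₁=1.352, ω₁=4.475, θ₂=0.658, ω₂=0.773, θ₃=0.551, ω₃=3.655
apply F[26]=+10.000 → step 27: x=-1.527, v=-2.039, θ₁=1.442, ω₁=4.560, θ₂=0.674, ω₂=0.872, θ₃=0.625, ω₃=3.671
apply F[27]=+10.000 → step 28: x=-1.564, v=-1.664, θ₁=1.535, ω₁=4.670, θ₂=0.693, ω₂=1.029, θ₃=0.698, ω₃=3.676
apply F[28]=+10.000 → step 29: x=-1.593, v=-1.272, θ₁=1.629, ω₁=4.806, θ₂=0.716, ω₂=1.258, θ₃=0.772, ω₃=3.667

Answer: x=-1.593, v=-1.272, θ₁=1.629, ω₁=4.806, θ₂=0.716, ω₂=1.258, θ₃=0.772, ω₃=3.667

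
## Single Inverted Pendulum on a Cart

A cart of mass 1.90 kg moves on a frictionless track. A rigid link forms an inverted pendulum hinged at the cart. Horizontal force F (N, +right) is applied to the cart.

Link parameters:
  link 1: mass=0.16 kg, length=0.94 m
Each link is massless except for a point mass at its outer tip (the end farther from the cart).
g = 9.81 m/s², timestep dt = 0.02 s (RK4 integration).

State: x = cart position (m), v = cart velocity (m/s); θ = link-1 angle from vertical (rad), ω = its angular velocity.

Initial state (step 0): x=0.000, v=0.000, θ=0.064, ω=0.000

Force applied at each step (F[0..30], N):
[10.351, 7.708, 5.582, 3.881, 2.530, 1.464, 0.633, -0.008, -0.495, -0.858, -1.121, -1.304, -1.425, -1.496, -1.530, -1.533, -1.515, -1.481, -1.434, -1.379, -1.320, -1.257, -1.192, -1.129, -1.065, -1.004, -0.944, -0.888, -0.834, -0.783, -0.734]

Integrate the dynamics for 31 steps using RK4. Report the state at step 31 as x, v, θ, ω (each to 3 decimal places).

apply F[0]=+10.351 → step 1: x=0.001, v=0.108, θ=0.063, ω=-0.101
apply F[1]=+7.708 → step 2: x=0.004, v=0.188, θ=0.060, ω=-0.173
apply F[2]=+5.582 → step 3: x=0.008, v=0.246, θ=0.056, ω=-0.223
apply F[3]=+3.881 → step 4: x=0.014, v=0.286, θ=0.052, ω=-0.254
apply F[4]=+2.530 → step 5: x=0.020, v=0.312, θ=0.046, ω=-0.271
apply F[5]=+1.464 → step 6: x=0.026, v=0.326, θ=0.041, ω=-0.278
apply F[6]=+0.633 → step 7: x=0.033, v=0.332, θ=0.035, ω=-0.276
apply F[7]=-0.008 → step 8: x=0.039, v=0.332, θ=0.030, ω=-0.269
apply F[8]=-0.495 → step 9: x=0.046, v=0.326, θ=0.025, ω=-0.257
apply F[9]=-0.858 → step 10: x=0.052, v=0.317, θ=0.020, ω=-0.242
apply F[10]=-1.121 → step 11: x=0.058, v=0.305, θ=0.015, ω=-0.226
apply F[11]=-1.304 → step 12: x=0.064, v=0.291, θ=0.011, ω=-0.208
apply F[12]=-1.425 → step 13: x=0.070, v=0.275, θ=0.007, ω=-0.191
apply F[13]=-1.496 → step 14: x=0.075, v=0.260, θ=0.003, ω=-0.173
apply F[14]=-1.530 → step 15: x=0.080, v=0.243, θ=-0.000, ω=-0.155
apply F[15]=-1.533 → step 16: x=0.085, v=0.227, θ=-0.003, ω=-0.139
apply F[16]=-1.515 → step 17: x=0.090, v=0.212, θ=-0.006, ω=-0.123
apply F[17]=-1.481 → step 18: x=0.094, v=0.196, θ=-0.008, ω=-0.108
apply F[18]=-1.434 → step 19: x=0.097, v=0.181, θ=-0.010, ω=-0.094
apply F[19]=-1.379 → step 20: x=0.101, v=0.167, θ=-0.012, ω=-0.081
apply F[20]=-1.320 → step 21: x=0.104, v=0.153, θ=-0.013, ω=-0.069
apply F[21]=-1.257 → step 22: x=0.107, v=0.140, θ=-0.015, ω=-0.058
apply F[22]=-1.192 → step 23: x=0.110, v=0.128, θ=-0.016, ω=-0.048
apply F[23]=-1.129 → step 24: x=0.112, v=0.116, θ=-0.017, ω=-0.039
apply F[24]=-1.065 → step 25: x=0.114, v=0.105, θ=-0.017, ω=-0.031
apply F[25]=-1.004 → step 26: x=0.116, v=0.095, θ=-0.018, ω=-0.024
apply F[26]=-0.944 → step 27: x=0.118, v=0.085, θ=-0.018, ω=-0.017
apply F[27]=-0.888 → step 28: x=0.120, v=0.076, θ=-0.019, ω=-0.012
apply F[28]=-0.834 → step 29: x=0.121, v=0.068, θ=-0.019, ω=-0.006
apply F[29]=-0.783 → step 30: x=0.122, v=0.060, θ=-0.019, ω=-0.002
apply F[30]=-0.734 → step 31: x=0.124, v=0.052, θ=-0.019, ω=0.002

Answer: x=0.124, v=0.052, θ=-0.019, ω=0.002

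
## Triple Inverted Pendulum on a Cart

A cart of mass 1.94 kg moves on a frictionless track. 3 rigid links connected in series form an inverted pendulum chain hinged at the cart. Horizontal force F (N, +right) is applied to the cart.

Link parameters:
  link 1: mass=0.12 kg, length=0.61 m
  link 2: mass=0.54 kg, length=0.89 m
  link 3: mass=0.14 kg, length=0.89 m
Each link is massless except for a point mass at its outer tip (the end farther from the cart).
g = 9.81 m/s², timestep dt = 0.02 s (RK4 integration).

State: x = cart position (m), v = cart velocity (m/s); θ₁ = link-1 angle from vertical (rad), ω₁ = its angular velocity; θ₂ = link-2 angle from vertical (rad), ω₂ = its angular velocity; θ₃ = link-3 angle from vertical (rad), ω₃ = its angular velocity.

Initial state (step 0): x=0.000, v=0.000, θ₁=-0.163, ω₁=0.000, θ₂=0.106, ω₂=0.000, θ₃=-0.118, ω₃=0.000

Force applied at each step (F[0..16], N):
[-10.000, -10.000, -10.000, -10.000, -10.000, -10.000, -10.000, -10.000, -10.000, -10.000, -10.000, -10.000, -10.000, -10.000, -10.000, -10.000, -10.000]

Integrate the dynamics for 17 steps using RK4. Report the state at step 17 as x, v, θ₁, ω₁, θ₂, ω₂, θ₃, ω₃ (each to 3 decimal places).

Answer: x=-0.276, v=-1.642, θ₁=-0.576, ω₁=-0.949, θ₂=0.810, ω₂=3.622, θ₃=-0.192, ω₃=-0.197

Derivation:
apply F[0]=-10.000 → step 1: x=-0.001, v=-0.093, θ₁=-0.166, ω₁=-0.253, θ₂=0.109, ω₂=0.303, θ₃=-0.118, ω₃=-0.045
apply F[1]=-10.000 → step 2: x=-0.004, v=-0.187, θ₁=-0.173, ω₁=-0.503, θ₂=0.118, ω₂=0.606, θ₃=-0.120, ω₃=-0.088
apply F[2]=-10.000 → step 3: x=-0.008, v=-0.280, θ₁=-0.186, ω₁=-0.748, θ₂=0.133, ω₂=0.904, θ₃=-0.122, ω₃=-0.130
apply F[3]=-10.000 → step 4: x=-0.015, v=-0.374, θ₁=-0.203, ω₁=-0.977, θ₂=0.154, ω₂=1.193, θ₃=-0.125, ω₃=-0.169
apply F[4]=-10.000 → step 5: x=-0.023, v=-0.469, θ₁=-0.225, ω₁=-1.183, θ₂=0.181, ω₂=1.466, θ₃=-0.129, ω₃=-0.203
apply F[5]=-10.000 → step 6: x=-0.034, v=-0.564, θ₁=-0.250, ω₁=-1.357, θ₂=0.213, ω₂=1.719, θ₃=-0.133, ω₃=-0.233
apply F[6]=-10.000 → step 7: x=-0.046, v=-0.661, θ₁=-0.279, ω₁=-1.492, θ₂=0.249, ω₂=1.947, θ₃=-0.138, ω₃=-0.256
apply F[7]=-10.000 → step 8: x=-0.060, v=-0.758, θ₁=-0.309, ω₁=-1.587, θ₂=0.290, ω₂=2.152, θ₃=-0.143, ω₃=-0.274
apply F[8]=-10.000 → step 9: x=-0.076, v=-0.856, θ₁=-0.342, ω₁=-1.644, θ₂=0.335, ω₂=2.337, θ₃=-0.149, ω₃=-0.286
apply F[9]=-10.000 → step 10: x=-0.094, v=-0.954, θ₁=-0.375, ω₁=-1.666, θ₂=0.384, ω₂=2.505, θ₃=-0.155, ω₃=-0.292
apply F[10]=-10.000 → step 11: x=-0.114, v=-1.052, θ₁=-0.408, ω₁=-1.656, θ₂=0.436, ω₂=2.662, θ₃=-0.161, ω₃=-0.294
apply F[11]=-10.000 → step 12: x=-0.136, v=-1.151, θ₁=-0.441, ω₁=-1.616, θ₂=0.490, ω₂=2.813, θ₃=-0.166, ω₃=-0.291
apply F[12]=-10.000 → step 13: x=-0.160, v=-1.249, θ₁=-0.473, ω₁=-1.547, θ₂=0.548, ω₂=2.963, θ₃=-0.172, ω₃=-0.284
apply F[13]=-10.000 → step 14: x=-0.186, v=-1.348, θ₁=-0.503, ω₁=-1.448, θ₂=0.609, ω₂=3.114, θ₃=-0.178, ω₃=-0.271
apply F[14]=-10.000 → step 15: x=-0.214, v=-1.446, θ₁=-0.530, ω₁=-1.318, θ₂=0.673, ω₂=3.272, θ₃=-0.183, ω₃=-0.253
apply F[15]=-10.000 → step 16: x=-0.244, v=-1.544, θ₁=-0.555, ω₁=-1.153, θ₂=0.740, ω₂=3.440, θ₃=-0.188, ω₃=-0.229
apply F[16]=-10.000 → step 17: x=-0.276, v=-1.642, θ₁=-0.576, ω₁=-0.949, θ₂=0.810, ω₂=3.622, θ₃=-0.192, ω₃=-0.197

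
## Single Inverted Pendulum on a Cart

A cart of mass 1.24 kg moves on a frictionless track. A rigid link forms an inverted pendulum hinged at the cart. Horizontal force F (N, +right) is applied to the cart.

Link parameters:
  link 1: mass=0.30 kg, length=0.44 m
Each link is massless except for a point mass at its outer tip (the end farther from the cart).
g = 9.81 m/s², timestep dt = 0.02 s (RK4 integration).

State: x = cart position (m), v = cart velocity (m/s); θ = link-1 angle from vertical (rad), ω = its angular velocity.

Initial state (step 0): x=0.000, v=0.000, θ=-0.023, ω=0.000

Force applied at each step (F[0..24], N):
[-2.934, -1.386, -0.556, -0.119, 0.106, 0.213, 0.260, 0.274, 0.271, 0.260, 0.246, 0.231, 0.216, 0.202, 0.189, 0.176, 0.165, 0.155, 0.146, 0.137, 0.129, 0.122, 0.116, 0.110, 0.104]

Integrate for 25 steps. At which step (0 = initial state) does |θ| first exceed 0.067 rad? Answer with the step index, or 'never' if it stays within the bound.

Answer: never

Derivation:
apply F[0]=-2.934 → step 1: x=-0.000, v=-0.046, θ=-0.022, ω=0.095
apply F[1]=-1.386 → step 2: x=-0.002, v=-0.068, θ=-0.020, ω=0.134
apply F[2]=-0.556 → step 3: x=-0.003, v=-0.076, θ=-0.017, ω=0.144
apply F[3]=-0.119 → step 4: x=-0.005, v=-0.077, θ=-0.014, ω=0.140
apply F[4]=+0.106 → step 5: x=-0.006, v=-0.075, θ=-0.011, ω=0.129
apply F[5]=+0.213 → step 6: x=-0.008, v=-0.071, θ=-0.009, ω=0.116
apply F[6]=+0.260 → step 7: x=-0.009, v=-0.066, θ=-0.007, ω=0.102
apply F[7]=+0.274 → step 8: x=-0.010, v=-0.061, θ=-0.005, ω=0.088
apply F[8]=+0.271 → step 9: x=-0.011, v=-0.057, θ=-0.003, ω=0.076
apply F[9]=+0.260 → step 10: x=-0.012, v=-0.052, θ=-0.002, ω=0.065
apply F[10]=+0.246 → step 11: x=-0.013, v=-0.048, θ=-0.001, ω=0.056
apply F[11]=+0.231 → step 12: x=-0.014, v=-0.045, θ=0.000, ω=0.047
apply F[12]=+0.216 → step 13: x=-0.015, v=-0.041, θ=0.001, ω=0.040
apply F[13]=+0.202 → step 14: x=-0.016, v=-0.038, θ=0.002, ω=0.033
apply F[14]=+0.189 → step 15: x=-0.017, v=-0.035, θ=0.003, ω=0.027
apply F[15]=+0.176 → step 16: x=-0.017, v=-0.032, θ=0.003, ω=0.023
apply F[16]=+0.165 → step 17: x=-0.018, v=-0.030, θ=0.003, ω=0.018
apply F[17]=+0.155 → step 18: x=-0.019, v=-0.028, θ=0.004, ω=0.015
apply F[18]=+0.146 → step 19: x=-0.019, v=-0.025, θ=0.004, ω=0.011
apply F[19]=+0.137 → step 20: x=-0.020, v=-0.023, θ=0.004, ω=0.009
apply F[20]=+0.129 → step 21: x=-0.020, v=-0.022, θ=0.004, ω=0.006
apply F[21]=+0.122 → step 22: x=-0.021, v=-0.020, θ=0.005, ω=0.004
apply F[22]=+0.116 → step 23: x=-0.021, v=-0.018, θ=0.005, ω=0.003
apply F[23]=+0.110 → step 24: x=-0.021, v=-0.017, θ=0.005, ω=0.001
apply F[24]=+0.104 → step 25: x=-0.022, v=-0.015, θ=0.005, ω=-0.000
max |θ| = 0.023 ≤ 0.067 over all 26 states.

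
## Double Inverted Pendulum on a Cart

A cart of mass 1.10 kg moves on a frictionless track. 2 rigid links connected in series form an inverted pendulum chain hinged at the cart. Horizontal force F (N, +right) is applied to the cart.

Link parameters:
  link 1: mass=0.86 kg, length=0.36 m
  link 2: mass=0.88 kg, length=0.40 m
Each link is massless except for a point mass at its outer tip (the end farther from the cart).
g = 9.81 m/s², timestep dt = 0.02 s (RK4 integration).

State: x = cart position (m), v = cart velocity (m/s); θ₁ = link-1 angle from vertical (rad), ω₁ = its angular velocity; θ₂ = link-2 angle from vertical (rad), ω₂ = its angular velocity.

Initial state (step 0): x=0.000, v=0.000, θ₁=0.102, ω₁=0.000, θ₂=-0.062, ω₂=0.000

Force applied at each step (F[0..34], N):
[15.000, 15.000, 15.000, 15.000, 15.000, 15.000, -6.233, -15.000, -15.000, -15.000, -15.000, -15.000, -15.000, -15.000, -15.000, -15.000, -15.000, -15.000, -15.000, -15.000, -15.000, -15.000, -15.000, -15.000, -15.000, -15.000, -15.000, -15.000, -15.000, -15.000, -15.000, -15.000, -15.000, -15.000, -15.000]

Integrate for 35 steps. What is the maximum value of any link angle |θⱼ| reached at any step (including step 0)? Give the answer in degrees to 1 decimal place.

apply F[0]=+15.000 → step 1: x=0.002, v=0.239, θ₁=0.097, ω₁=-0.509, θ₂=-0.064, ω₂=-0.175
apply F[1]=+15.000 → step 2: x=0.010, v=0.482, θ₁=0.081, ω₁=-1.043, θ₂=-0.069, ω₂=-0.338
apply F[2]=+15.000 → step 3: x=0.022, v=0.734, θ₁=0.055, ω₁=-1.624, θ₂=-0.077, ω₂=-0.478
apply F[3]=+15.000 → step 4: x=0.039, v=0.996, θ₁=0.016, ω₁=-2.274, θ₂=-0.088, ω₂=-0.583
apply F[4]=+15.000 → step 5: x=0.062, v=1.270, θ₁=-0.037, ω₁=-3.008, θ₂=-0.100, ω₂=-0.644
apply F[5]=+15.000 → step 6: x=0.090, v=1.553, θ₁=-0.105, ω₁=-3.817, θ₂=-0.113, ω₂=-0.662
apply F[6]=-6.233 → step 7: x=0.120, v=1.463, θ₁=-0.179, ω₁=-3.654, θ₂=-0.126, ω₂=-0.650
apply F[7]=-15.000 → step 8: x=0.147, v=1.241, θ₁=-0.248, ω₁=-3.204, θ₂=-0.139, ω₂=-0.587
apply F[8]=-15.000 → step 9: x=0.170, v=1.044, θ₁=-0.308, ω₁=-2.890, θ₂=-0.150, ω₂=-0.470
apply F[9]=-15.000 → step 10: x=0.189, v=0.866, θ₁=-0.364, ω₁=-2.695, θ₂=-0.157, ω₂=-0.303
apply F[10]=-15.000 → step 11: x=0.205, v=0.703, θ₁=-0.417, ω₁=-2.601, θ₂=-0.161, ω₂=-0.092
apply F[11]=-15.000 → step 12: x=0.217, v=0.552, θ₁=-0.469, ω₁=-2.591, θ₂=-0.161, ω₂=0.160
apply F[12]=-15.000 → step 13: x=0.227, v=0.408, θ₁=-0.521, ω₁=-2.650, θ₂=-0.155, ω₂=0.447
apply F[13]=-15.000 → step 14: x=0.233, v=0.268, θ₁=-0.575, ω₁=-2.764, θ₂=-0.143, ω₂=0.764
apply F[14]=-15.000 → step 15: x=0.237, v=0.129, θ₁=-0.632, ω₁=-2.920, θ₂=-0.124, ω₂=1.103
apply F[15]=-15.000 → step 16: x=0.239, v=-0.014, θ₁=-0.692, ω₁=-3.102, θ₂=-0.098, ω₂=1.457
apply F[16]=-15.000 → step 17: x=0.237, v=-0.162, θ₁=-0.756, ω₁=-3.298, θ₂=-0.066, ω₂=1.816
apply F[17]=-15.000 → step 18: x=0.232, v=-0.317, θ₁=-0.824, ω₁=-3.499, θ₂=-0.026, ω₂=2.174
apply F[18]=-15.000 → step 19: x=0.224, v=-0.481, θ₁=-0.896, ω₁=-3.696, θ₂=0.021, ω₂=2.521
apply F[19]=-15.000 → step 20: x=0.213, v=-0.653, θ₁=-0.972, ω₁=-3.886, θ₂=0.075, ω₂=2.854
apply F[20]=-15.000 → step 21: x=0.198, v=-0.833, θ₁=-1.051, ω₁=-4.069, θ₂=0.135, ω₂=3.169
apply F[21]=-15.000 → step 22: x=0.179, v=-1.019, θ₁=-1.134, ω₁=-4.247, θ₂=0.202, ω₂=3.464
apply F[22]=-15.000 → step 23: x=0.157, v=-1.212, θ₁=-1.221, ω₁=-4.425, θ₂=0.274, ω₂=3.738
apply F[23]=-15.000 → step 24: x=0.131, v=-1.409, θ₁=-1.311, ω₁=-4.612, θ₂=0.351, ω₂=3.990
apply F[24]=-15.000 → step 25: x=0.101, v=-1.611, θ₁=-1.406, ω₁=-4.817, θ₂=0.433, ω₂=4.217
apply F[25]=-15.000 → step 26: x=0.066, v=-1.818, θ₁=-1.504, ω₁=-5.057, θ₂=0.519, ω₂=4.416
apply F[26]=-15.000 → step 27: x=0.028, v=-2.032, θ₁=-1.608, ω₁=-5.353, θ₂=0.609, ω₂=4.576
apply F[27]=-15.000 → step 28: x=-0.015, v=-2.259, θ₁=-1.719, ω₁=-5.736, θ₂=0.702, ω₂=4.685
apply F[28]=-15.000 → step 29: x=-0.063, v=-2.509, θ₁=-1.839, ω₁=-6.249, θ₂=0.796, ω₂=4.729
apply F[29]=-15.000 → step 30: x=-0.116, v=-2.802, θ₁=-1.970, ω₁=-6.948, θ₂=0.891, ω₂=4.705
apply F[30]=-15.000 → step 31: x=-0.175, v=-3.170, θ₁=-2.118, ω₁=-7.887, θ₂=0.984, ω₂=4.657
apply F[31]=-15.000 → step 32: x=-0.243, v=-3.645, θ₁=-2.288, ω₁=-9.082, θ₂=1.078, ω₂=4.743
apply F[32]=-15.000 → step 33: x=-0.322, v=-4.232, θ₁=-2.483, ω₁=-10.460, θ₂=1.177, ω₂=5.289
apply F[33]=-15.000 → step 34: x=-0.413, v=-4.866, θ₁=-2.706, ω₁=-11.888, θ₂=1.295, ω₂=6.712
apply F[34]=-15.000 → step 35: x=-0.516, v=-5.418, θ₁=-2.959, ω₁=-13.442, θ₂=1.453, ω₂=9.303
Max |angle| over trajectory = 2.959 rad = 169.5°.

Answer: 169.5°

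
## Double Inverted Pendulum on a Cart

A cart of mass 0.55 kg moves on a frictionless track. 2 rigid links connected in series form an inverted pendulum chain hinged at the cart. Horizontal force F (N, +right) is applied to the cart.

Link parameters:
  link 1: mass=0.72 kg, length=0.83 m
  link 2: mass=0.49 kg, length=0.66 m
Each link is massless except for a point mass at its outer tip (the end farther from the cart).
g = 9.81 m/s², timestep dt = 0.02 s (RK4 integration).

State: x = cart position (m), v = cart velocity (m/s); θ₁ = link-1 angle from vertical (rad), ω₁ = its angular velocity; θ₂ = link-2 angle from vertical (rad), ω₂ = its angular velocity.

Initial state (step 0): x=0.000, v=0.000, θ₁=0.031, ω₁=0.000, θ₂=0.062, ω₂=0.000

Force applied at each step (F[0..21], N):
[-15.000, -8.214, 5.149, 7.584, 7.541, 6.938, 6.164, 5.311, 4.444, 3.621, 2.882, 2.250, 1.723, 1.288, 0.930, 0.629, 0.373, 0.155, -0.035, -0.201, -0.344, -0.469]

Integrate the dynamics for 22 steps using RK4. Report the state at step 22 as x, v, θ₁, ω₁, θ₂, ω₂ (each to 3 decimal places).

apply F[0]=-15.000 → step 1: x=-0.006, v=-0.558, θ₁=0.038, ω₁=0.676, θ₂=0.062, ω₂=0.013
apply F[1]=-8.214 → step 2: x=-0.020, v=-0.874, θ₁=0.055, ω₁=1.064, θ₂=0.062, ω₂=0.020
apply F[2]=+5.149 → step 3: x=-0.036, v=-0.714, θ₁=0.075, ω₁=0.888, θ₂=0.063, ω₂=0.019
apply F[3]=+7.584 → step 4: x=-0.048, v=-0.475, θ₁=0.090, ω₁=0.624, θ₂=0.063, ω₂=0.008
apply F[4]=+7.541 → step 5: x=-0.055, v=-0.246, θ₁=0.100, ω₁=0.377, θ₂=0.063, ω₂=-0.009
apply F[5]=+6.938 → step 6: x=-0.058, v=-0.042, θ₁=0.105, ω₁=0.164, θ₂=0.063, ω₂=-0.031
apply F[6]=+6.164 → step 7: x=-0.057, v=0.133, θ₁=0.107, ω₁=-0.013, θ₂=0.062, ω₂=-0.054
apply F[7]=+5.311 → step 8: x=-0.053, v=0.277, θ₁=0.105, ω₁=-0.153, θ₂=0.061, ω₂=-0.078
apply F[8]=+4.444 → step 9: x=-0.046, v=0.392, θ₁=0.101, ω₁=-0.259, θ₂=0.059, ω₂=-0.101
apply F[9]=+3.621 → step 10: x=-0.037, v=0.480, θ₁=0.095, ω₁=-0.335, θ₂=0.057, ω₂=-0.122
apply F[10]=+2.882 → step 11: x=-0.027, v=0.545, θ₁=0.088, ω₁=-0.385, θ₂=0.054, ω₂=-0.140
apply F[11]=+2.250 → step 12: x=-0.016, v=0.590, θ₁=0.080, ω₁=-0.415, θ₂=0.051, ω₂=-0.156
apply F[12]=+1.723 → step 13: x=-0.004, v=0.621, θ₁=0.071, ω₁=-0.430, θ₂=0.048, ω₂=-0.168
apply F[13]=+1.288 → step 14: x=0.009, v=0.639, θ₁=0.063, ω₁=-0.432, θ₂=0.044, ω₂=-0.179
apply F[14]=+0.930 → step 15: x=0.022, v=0.648, θ₁=0.054, ω₁=-0.427, θ₂=0.041, ω₂=-0.187
apply F[15]=+0.629 → step 16: x=0.035, v=0.650, θ₁=0.046, ω₁=-0.415, θ₂=0.037, ω₂=-0.192
apply F[16]=+0.373 → step 17: x=0.048, v=0.646, θ₁=0.038, ω₁=-0.400, θ₂=0.033, ω₂=-0.195
apply F[17]=+0.155 → step 18: x=0.061, v=0.637, θ₁=0.030, ω₁=-0.381, θ₂=0.029, ω₂=-0.197
apply F[18]=-0.035 → step 19: x=0.073, v=0.625, θ₁=0.022, ω₁=-0.360, θ₂=0.025, ω₂=-0.196
apply F[19]=-0.201 → step 20: x=0.086, v=0.609, θ₁=0.015, ω₁=-0.338, θ₂=0.021, ω₂=-0.194
apply F[20]=-0.344 → step 21: x=0.098, v=0.592, θ₁=0.009, ω₁=-0.315, θ₂=0.017, ω₂=-0.191
apply F[21]=-0.469 → step 22: x=0.109, v=0.572, θ₁=0.003, ω₁=-0.291, θ₂=0.014, ω₂=-0.186

Answer: x=0.109, v=0.572, θ₁=0.003, ω₁=-0.291, θ₂=0.014, ω₂=-0.186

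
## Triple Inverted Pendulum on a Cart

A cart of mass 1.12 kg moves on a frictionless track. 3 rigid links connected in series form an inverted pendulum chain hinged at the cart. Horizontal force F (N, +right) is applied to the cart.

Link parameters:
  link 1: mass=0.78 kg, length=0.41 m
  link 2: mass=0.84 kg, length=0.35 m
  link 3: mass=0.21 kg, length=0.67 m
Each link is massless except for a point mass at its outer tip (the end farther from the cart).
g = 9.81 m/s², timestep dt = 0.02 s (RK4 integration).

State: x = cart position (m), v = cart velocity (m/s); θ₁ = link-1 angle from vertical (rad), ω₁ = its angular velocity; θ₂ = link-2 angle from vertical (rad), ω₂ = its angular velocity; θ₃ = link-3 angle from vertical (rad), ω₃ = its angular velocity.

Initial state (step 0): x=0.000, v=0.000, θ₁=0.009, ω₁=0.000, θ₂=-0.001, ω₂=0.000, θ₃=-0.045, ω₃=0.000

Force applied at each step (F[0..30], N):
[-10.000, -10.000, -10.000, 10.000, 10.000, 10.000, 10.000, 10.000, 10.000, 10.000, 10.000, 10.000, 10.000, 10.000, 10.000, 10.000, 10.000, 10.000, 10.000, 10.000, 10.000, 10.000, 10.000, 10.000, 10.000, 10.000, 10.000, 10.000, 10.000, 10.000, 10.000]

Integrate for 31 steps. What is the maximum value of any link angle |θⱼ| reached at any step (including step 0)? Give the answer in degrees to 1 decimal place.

apply F[0]=-10.000 → step 1: x=-0.002, v=-0.182, θ₁=0.014, ω₁=0.456, θ₂=-0.001, ω₂=-0.009, θ₃=-0.045, ω₃=-0.016
apply F[1]=-10.000 → step 2: x=-0.007, v=-0.366, θ₁=0.027, ω₁=0.928, θ₂=-0.001, ω₂=-0.029, θ₃=-0.046, ω₃=-0.031
apply F[2]=-10.000 → step 3: x=-0.017, v=-0.556, θ₁=0.051, ω₁=1.432, θ₂=-0.002, ω₂=-0.071, θ₃=-0.046, ω₃=-0.046
apply F[3]=+10.000 → step 4: x=-0.026, v=-0.398, θ₁=0.076, ω₁=1.119, θ₂=-0.005, ω₂=-0.152, θ₃=-0.047, ω₃=-0.061
apply F[4]=+10.000 → step 5: x=-0.032, v=-0.247, θ₁=0.096, ω₁=0.855, θ₂=-0.009, ω₂=-0.269, θ₃=-0.049, ω₃=-0.077
apply F[5]=+10.000 → step 6: x=-0.036, v=-0.102, θ₁=0.111, ω₁=0.629, θ₂=-0.016, ω₂=-0.420, θ₃=-0.051, ω₃=-0.091
apply F[6]=+10.000 → step 7: x=-0.037, v=0.038, θ₁=0.121, ω₁=0.435, θ₂=-0.026, ω₂=-0.600, θ₃=-0.052, ω₃=-0.102
apply F[7]=+10.000 → step 8: x=-0.034, v=0.175, θ₁=0.128, ω₁=0.264, θ₂=-0.040, ω₂=-0.810, θ₃=-0.055, ω₃=-0.110
apply F[8]=+10.000 → step 9: x=-0.030, v=0.311, θ₁=0.132, ω₁=0.111, θ₂=-0.058, ω₂=-1.047, θ₃=-0.057, ω₃=-0.113
apply F[9]=+10.000 → step 10: x=-0.022, v=0.447, θ₁=0.133, ω₁=-0.031, θ₂=-0.082, ω₂=-1.313, θ₃=-0.059, ω₃=-0.109
apply F[10]=+10.000 → step 11: x=-0.012, v=0.585, θ₁=0.131, ω₁=-0.167, θ₂=-0.111, ω₂=-1.607, θ₃=-0.061, ω₃=-0.097
apply F[11]=+10.000 → step 12: x=0.001, v=0.725, θ₁=0.126, ω₁=-0.304, θ₂=-0.146, ω₂=-1.928, θ₃=-0.063, ω₃=-0.076
apply F[12]=+10.000 → step 13: x=0.017, v=0.868, θ₁=0.119, ω₁=-0.449, θ₂=-0.188, ω₂=-2.273, θ₃=-0.064, ω₃=-0.047
apply F[13]=+10.000 → step 14: x=0.036, v=1.017, θ₁=0.108, ω₁=-0.611, θ₂=-0.237, ω₂=-2.637, θ₃=-0.065, ω₃=-0.009
apply F[14]=+10.000 → step 15: x=0.058, v=1.170, θ₁=0.094, ω₁=-0.799, θ₂=-0.294, ω₂=-3.014, θ₃=-0.064, ω₃=0.033
apply F[15]=+10.000 → step 16: x=0.083, v=1.330, θ₁=0.076, ω₁=-1.026, θ₂=-0.358, ω₂=-3.390, θ₃=-0.063, ω₃=0.078
apply F[16]=+10.000 → step 17: x=0.111, v=1.496, θ₁=0.053, ω₁=-1.303, θ₂=-0.429, ω₂=-3.753, θ₃=-0.061, ω₃=0.118
apply F[17]=+10.000 → step 18: x=0.143, v=1.668, θ₁=0.023, ω₁=-1.641, θ₂=-0.508, ω₂=-4.084, θ₃=-0.059, ω₃=0.147
apply F[18]=+10.000 → step 19: x=0.178, v=1.846, θ₁=-0.014, ω₁=-2.050, θ₂=-0.592, ω₂=-4.365, θ₃=-0.056, ω₃=0.158
apply F[19]=+10.000 → step 20: x=0.217, v=2.028, θ₁=-0.059, ω₁=-2.534, θ₂=-0.682, ω₂=-4.574, θ₃=-0.053, ω₃=0.145
apply F[20]=+10.000 → step 21: x=0.259, v=2.211, θ₁=-0.115, ω₁=-3.092, θ₂=-0.775, ω₂=-4.689, θ₃=-0.050, ω₃=0.101
apply F[21]=+10.000 → step 22: x=0.305, v=2.390, θ₁=-0.183, ω₁=-3.717, θ₂=-0.869, ω₂=-4.685, θ₃=-0.049, ω₃=0.024
apply F[22]=+10.000 → step 23: x=0.355, v=2.559, θ₁=-0.264, ω₁=-4.390, θ₂=-0.961, ω₂=-4.542, θ₃=-0.049, ω₃=-0.090
apply F[23]=+10.000 → step 24: x=0.407, v=2.706, θ₁=-0.359, ω₁=-5.086, θ₂=-1.049, ω₂=-4.246, θ₃=-0.053, ω₃=-0.239
apply F[24]=+10.000 → step 25: x=0.463, v=2.820, θ₁=-0.468, ω₁=-5.771, θ₂=-1.130, ω₂=-3.798, θ₃=-0.059, ω₃=-0.425
apply F[25]=+10.000 → step 26: x=0.520, v=2.888, θ₁=-0.590, ω₁=-6.416, θ₂=-1.200, ω₂=-3.225, θ₃=-0.070, ω₃=-0.647
apply F[26]=+10.000 → step 27: x=0.578, v=2.900, θ₁=-0.724, ω₁=-7.003, θ₂=-1.258, ω₂=-2.570, θ₃=-0.085, ω₃=-0.907
apply F[27]=+10.000 → step 28: x=0.635, v=2.846, θ₁=-0.869, ω₁=-7.522, θ₂=-1.303, ω₂=-1.899, θ₃=-0.106, ω₃=-1.210
apply F[28]=+10.000 → step 29: x=0.691, v=2.725, θ₁=-1.024, ω₁=-7.978, θ₂=-1.335, ω₂=-1.285, θ₃=-0.134, ω₃=-1.559
apply F[29]=+10.000 → step 30: x=0.744, v=2.536, θ₁=-1.188, ω₁=-8.378, θ₂=-1.355, ω₂=-0.808, θ₃=-0.169, ω₃=-1.954
apply F[30]=+10.000 → step 31: x=0.792, v=2.286, θ₁=-1.359, ω₁=-8.731, θ₂=-1.369, ω₂=-0.548, θ₃=-0.212, ω₃=-2.390
Max |angle| over trajectory = 1.369 rad = 78.4°.

Answer: 78.4°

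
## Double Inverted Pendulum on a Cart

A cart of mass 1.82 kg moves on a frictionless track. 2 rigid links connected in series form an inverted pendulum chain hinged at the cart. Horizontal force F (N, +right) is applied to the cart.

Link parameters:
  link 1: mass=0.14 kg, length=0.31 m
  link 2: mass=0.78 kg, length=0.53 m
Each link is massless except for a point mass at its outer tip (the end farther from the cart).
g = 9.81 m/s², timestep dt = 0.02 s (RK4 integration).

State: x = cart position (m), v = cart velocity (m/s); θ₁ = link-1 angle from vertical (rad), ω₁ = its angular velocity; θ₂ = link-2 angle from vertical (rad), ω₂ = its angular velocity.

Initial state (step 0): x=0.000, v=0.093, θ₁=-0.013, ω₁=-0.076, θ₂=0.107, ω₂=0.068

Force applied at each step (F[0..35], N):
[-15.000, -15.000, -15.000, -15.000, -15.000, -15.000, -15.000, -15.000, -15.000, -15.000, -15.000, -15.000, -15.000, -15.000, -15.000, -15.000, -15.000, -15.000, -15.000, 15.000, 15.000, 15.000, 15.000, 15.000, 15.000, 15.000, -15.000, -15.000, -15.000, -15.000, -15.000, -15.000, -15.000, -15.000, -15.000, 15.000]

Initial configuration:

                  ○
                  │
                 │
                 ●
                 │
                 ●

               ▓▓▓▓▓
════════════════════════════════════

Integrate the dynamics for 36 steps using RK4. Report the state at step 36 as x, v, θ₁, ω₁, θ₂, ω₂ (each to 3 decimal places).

Answer: x=-0.906, v=0.063, θ₁=3.460, ω₁=12.081, θ₂=3.007, ω₂=6.365

Derivation:
apply F[0]=-15.000 → step 1: x=0.000, v=-0.071, θ₁=-0.013, ω₁=0.047, θ₂=0.111, ω₂=0.344
apply F[1]=-15.000 → step 2: x=-0.003, v=-0.234, θ₁=-0.011, ω₁=0.159, θ₂=0.121, ω₂=0.628
apply F[2]=-15.000 → step 3: x=-0.009, v=-0.398, θ₁=-0.007, ω₁=0.261, θ₂=0.136, ω₂=0.923
apply F[3]=-15.000 → step 4: x=-0.019, v=-0.563, θ₁=-0.001, ω₁=0.354, θ₂=0.158, ω₂=1.230
apply F[4]=-15.000 → step 5: x=-0.032, v=-0.728, θ₁=0.007, ω₁=0.443, θ₂=0.186, ω₂=1.548
apply F[5]=-15.000 → step 6: x=-0.048, v=-0.894, θ₁=0.017, ω₁=0.537, θ₂=0.220, ω₂=1.874
apply F[6]=-15.000 → step 7: x=-0.067, v=-1.060, θ₁=0.029, ω₁=0.653, θ₂=0.261, ω₂=2.200
apply F[7]=-15.000 → step 8: x=-0.090, v=-1.226, θ₁=0.043, ω₁=0.811, θ₂=0.308, ω₂=2.514
apply F[8]=-15.000 → step 9: x=-0.116, v=-1.394, θ₁=0.062, ω₁=1.035, θ₂=0.361, ω₂=2.805
apply F[9]=-15.000 → step 10: x=-0.146, v=-1.561, θ₁=0.085, ω₁=1.348, θ₂=0.420, ω₂=3.058
apply F[10]=-15.000 → step 11: x=-0.179, v=-1.728, θ₁=0.116, ω₁=1.771, θ₂=0.483, ω₂=3.261
apply F[11]=-15.000 → step 12: x=-0.215, v=-1.895, θ₁=0.157, ω₁=2.324, θ₂=0.550, ω₂=3.399
apply F[12]=-15.000 → step 13: x=-0.255, v=-2.061, θ₁=0.210, ω₁=3.025, θ₂=0.618, ω₂=3.454
apply F[13]=-15.000 → step 14: x=-0.298, v=-2.224, θ₁=0.279, ω₁=3.897, θ₂=0.687, ω₂=3.401
apply F[14]=-15.000 → step 15: x=-0.344, v=-2.382, θ₁=0.368, ω₁=4.971, θ₂=0.753, ω₂=3.201
apply F[15]=-15.000 → step 16: x=-0.393, v=-2.528, θ₁=0.480, ω₁=6.290, θ₂=0.814, ω₂=2.806
apply F[16]=-15.000 → step 17: x=-0.445, v=-2.645, θ₁=0.621, ω₁=7.864, θ₂=0.864, ω₂=2.181
apply F[17]=-15.000 → step 18: x=-0.498, v=-2.702, θ₁=0.794, ω₁=9.425, θ₂=0.900, ω₂=1.485
apply F[18]=-15.000 → step 19: x=-0.552, v=-2.681, θ₁=0.991, ω₁=10.049, θ₂=0.927, ω₂=1.367
apply F[19]=+15.000 → step 20: x=-0.603, v=-2.404, θ₁=1.188, ω₁=9.544, θ₂=0.959, ω₂=1.815
apply F[20]=+15.000 → step 21: x=-0.648, v=-2.151, θ₁=1.373, ω₁=8.957, θ₂=1.001, ω₂=2.480
apply F[21]=+15.000 → step 22: x=-0.689, v=-1.915, θ₁=1.547, ω₁=8.440, θ₂=1.058, ω₂=3.211
apply F[22]=+15.000 → step 23: x=-0.725, v=-1.688, θ₁=1.710, ω₁=7.951, θ₂=1.130, ω₂=3.989
apply F[23]=+15.000 → step 24: x=-0.757, v=-1.466, θ₁=1.864, ω₁=7.407, θ₂=1.218, ω₂=4.826
apply F[24]=+15.000 → step 25: x=-0.784, v=-1.245, θ₁=2.006, ω₁=6.715, θ₂=1.324, ω₂=5.736
apply F[25]=+15.000 → step 26: x=-0.806, v=-1.024, θ₁=2.131, ω₁=5.771, θ₂=1.448, ω₂=6.741
apply F[26]=-15.000 → step 27: x=-0.828, v=-1.093, θ₁=2.221, ω₁=3.130, θ₂=1.600, ω₂=8.490
apply F[27]=-15.000 → step 28: x=-0.850, v=-1.120, θ₁=2.250, ω₁=-0.540, θ₂=1.791, ω₂=10.708
apply F[28]=-15.000 → step 29: x=-0.871, v=-0.928, θ₁=2.190, ω₁=-5.256, θ₂=2.036, ω₂=13.826
apply F[29]=-15.000 → step 30: x=-0.885, v=-0.445, θ₁=2.095, ω₁=-2.761, θ₂=2.315, ω₂=13.188
apply F[30]=-15.000 → step 31: x=-0.892, v=-0.295, θ₁=2.102, ω₁=3.266, θ₂=2.549, ω₂=10.314
apply F[31]=-15.000 → step 32: x=-0.897, v=-0.278, θ₁=2.217, ω₁=8.164, θ₂=2.730, ω₂=7.795
apply F[32]=-15.000 → step 33: x=-0.903, v=-0.251, θ₁=2.428, ω₁=13.095, θ₂=2.858, ω₂=4.805
apply F[33]=-15.000 → step 34: x=-0.906, v=-0.098, θ₁=2.755, ω₁=19.867, θ₂=2.912, ω₂=0.506
apply F[34]=-15.000 → step 35: x=-0.907, v=-0.019, θ₁=3.158, ω₁=18.253, θ₂=2.923, ω₂=1.861
apply F[35]=+15.000 → step 36: x=-0.906, v=0.063, θ₁=3.460, ω₁=12.081, θ₂=3.007, ω₂=6.365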